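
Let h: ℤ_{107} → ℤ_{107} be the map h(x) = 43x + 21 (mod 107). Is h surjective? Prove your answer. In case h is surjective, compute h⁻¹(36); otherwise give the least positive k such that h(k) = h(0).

75

Since gcd(43, 107) = 1, 43 is invertible modulo 107. Euclid's algorithm: 107 = 2·43 + 21, 43 = 2·21 + 1; back-substituting gives 1 = 5·43 − 2·107, so 43⁻¹ ≡ 5 (mod 107).
Then y ↦ 5(y − 21) is a two-sided inverse to h, so every y ∈ ℤ_{107} has a preimage.
Hence h is surjective.
Since h is surjective, we find h⁻¹(36): we need 43x ≡ 36 − 21 ≡ 15 (mod 107). Using 43⁻¹ = 5: x ≡ 5·15 = 75, so x = 75.
Check: h(75) = 43·75 + 21 = 3246 = 30·107 + 36 ≡ 36 (mod 107).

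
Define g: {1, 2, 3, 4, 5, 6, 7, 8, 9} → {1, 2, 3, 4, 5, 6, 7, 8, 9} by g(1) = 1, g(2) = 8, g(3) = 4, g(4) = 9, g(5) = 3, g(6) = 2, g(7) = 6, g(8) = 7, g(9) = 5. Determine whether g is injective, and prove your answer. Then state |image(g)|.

9

The values g(1), …, g(9) are 1, 8, 4, 9, 3, 2, 6, 7, 5 — all distinct.
So g(x_1) = g(x_2) only when x_1 = x_2, and g is injective.
The image of g is {1, 2, 3, 4, 5, 6, 7, 8, 9}, which has 9 elements.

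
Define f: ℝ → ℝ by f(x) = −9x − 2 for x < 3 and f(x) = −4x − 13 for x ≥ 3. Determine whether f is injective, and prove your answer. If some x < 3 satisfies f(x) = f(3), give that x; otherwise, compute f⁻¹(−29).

23/9

Both pieces are strictly decreasing (slopes −9 and −4), so each is injective on its own interval.
The left piece maps (−∞, 3) onto (−29, ∞); the right piece maps [3, ∞) onto (−∞, −25].
These images overlap. In particular f(3) = −25 (right piece), and solving −9x − 2 = −25 on the left piece gives x = 23/9 < 3.
So f(23/9) = f(3) with 23/9 ≠ 3, and f is not injective. This x = 23/9 is the requested value below 3.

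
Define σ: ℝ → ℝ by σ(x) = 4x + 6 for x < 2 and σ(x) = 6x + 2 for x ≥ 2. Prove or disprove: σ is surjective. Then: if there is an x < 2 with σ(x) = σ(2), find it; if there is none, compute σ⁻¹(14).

2

Both pieces are strictly increasing (slopes 4 and 6), so each is injective on its own interval.
The left piece maps (−∞, 2) onto (−∞, 14); the right piece maps [2, ∞) onto [14, ∞).
These images together cover ℝ, so σ is surjective.
Because the two images are disjoint, no x < 2 has σ(x) = σ(2), so we compute σ⁻¹(14): 14 lies in [14, ∞), so solve 6x + 2 = 14: x = (14 − 2)/6 = 2.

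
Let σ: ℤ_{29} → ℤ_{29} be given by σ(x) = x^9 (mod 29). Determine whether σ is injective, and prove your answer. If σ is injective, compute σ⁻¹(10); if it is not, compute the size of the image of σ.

27

Since 29 is prime, the nonzero elements of ℤ_{29} form a cyclic group of order 28.
As gcd(9, 28) = 1, raising to the 9th power is a bijection on this group: if a^9 ≡ b^9 then (ab^{−1})^9 = 1, and the only element of order dividing gcd(9, 28) = 1 is 1, so a = b.
With σ(0) = 0 this makes σ injective on all of ℤ_{29}, hence bijective (finite equal-size domain and codomain). In particular σ is injective.
Since σ is injective, we find the preimage of 10. The inverse of x ↦ x^9 on (ℤ_{29})^× is x ↦ x^25, because 9·25 = 225 = 8·28 + 1 ≡ 1 (mod 28) and x^{28} = 1 for x ≠ 0 (Fermat). So σ⁻¹(10) = 10^25 mod 29.
Repeated squaring mod 29: 10^1 ≡ 10, 10^2 ≡ 10² = 100 ≡ 13, 10^4 ≡ 13² = 169 ≡ 24, 10^8 ≡ 24² = 576 ≡ 25, 10^16 ≡ 25² = 625 ≡ 16. Since 25 = 16 + 8 + 1, 10^25 ≡ 16·25·10: 16·25 = 400 ≡ 23, then 23·10 = 230 ≡ 27. So 10^25 ≡ 27 (mod 29).
Hence σ⁻¹(10) = 27.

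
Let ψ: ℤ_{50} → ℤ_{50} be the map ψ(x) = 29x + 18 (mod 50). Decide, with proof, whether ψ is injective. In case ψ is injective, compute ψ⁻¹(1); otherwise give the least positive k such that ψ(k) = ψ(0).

Recall: ψ is injective when ψ(x_1) = ψ(x_2) forces x_1 = x_2.
Suppose ψ(x_1) = ψ(x_2) in ℤ_{50}. Then 29x_1 + 18 ≡ 29x_2 + 18 (mod 50), so 29(x_1 − x_2) ≡ 0 (mod 50).
Since gcd(29, 50) = 1, 29 is invertible modulo 50, hence x_1 − x_2 ≡ 0 (mod 50), i.e. x_1 = x_2.
So ψ is injective.
We now compute 29⁻¹ mod 50 explicitly. Euclid's algorithm: 50 = 1·29 + 21, 29 = 1·21 + 8, 21 = 2·8 + 5, 8 = 1·5 + 3, 5 = 1·3 + 2, 3 = 1·2 + 1; back-substituting gives 1 = 19·29 − 11·50, so 29⁻¹ ≡ 19 (mod 50).
Since ψ is injective, we compute ψ⁻¹(1): solve 29x + 18 ≡ 1 (mod 50), i.e. 29x ≡ 33 (mod 50).
Multiplying by 29⁻¹ = 19 gives x ≡ 19·33 = 627 = 12·50 + 27 ≡ 27 (mod 50).
Check: ψ(27) = 29·27 + 18 = 801 = 16·50 + 1 ≡ 1 (mod 50).

27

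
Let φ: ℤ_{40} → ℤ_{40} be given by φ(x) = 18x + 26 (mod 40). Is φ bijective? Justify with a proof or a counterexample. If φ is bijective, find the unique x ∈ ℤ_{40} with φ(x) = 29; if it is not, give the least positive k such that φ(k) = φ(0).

We have gcd(18, 40) = 2 > 1. Taking u = 0 and v = 20: φ(0) = 26 and φ(20) = 18·20 + 26 = 386 ≡ 26 (mod 40).
So φ(0) = φ(20) while 0 ≠ 20, thus φ is not injective, hence not bijective.
Since φ is not bijective, we find the least positive k with φ(k) = φ(0): this means 18k ≡ 0 (mod 40), i.e. 40 ∣ 18k. Since gcd(18, 40) = 2, dividing through by 2 this holds exactly when 20 ∣ 9k, and as gcd(9, 20) = 1, exactly when 20 ∣ k.
The smallest positive such k is 20.

20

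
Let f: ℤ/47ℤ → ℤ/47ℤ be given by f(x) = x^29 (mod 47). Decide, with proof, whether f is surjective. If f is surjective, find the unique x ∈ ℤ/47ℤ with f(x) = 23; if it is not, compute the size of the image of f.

Since 47 is prime, the nonzero elements of ℤ/47ℤ form a cyclic group of order 46.
As gcd(29, 46) = 1, raising to the 29th power is a bijection on this group: if s^29 ≡ t^29 then (st^{−1})^29 = 1, and the only element of order dividing gcd(29, 46) = 1 is 1, so s = t.
With f(0) = 0 this makes f injective on all of ℤ/47ℤ, hence bijective (finite equal-size domain and codomain). In particular f is surjective.
Since f is surjective, we find the preimage of 23. The inverse of x ↦ x^29 on (ℤ/47ℤ)^× is x ↦ x^27, because 29·27 = 783 = 17·46 + 1 ≡ 1 (mod 46) and x^{46} = 1 for x ≠ 0 (Fermat). So f⁻¹(23) = 23^27 mod 47.
Repeated squaring mod 47: 23^1 ≡ 23, 23^2 ≡ 23² = 529 ≡ 12, 23^4 ≡ 12² = 144 ≡ 3, 23^8 ≡ 3² = 9, 23^16 ≡ 9² = 81 ≡ 34. Since 27 = 16 + 8 + 2 + 1, 23^27 ≡ 34·9·12·23: 34·9 = 306 ≡ 24, then 24·12 = 288 ≡ 6, then 6·23 = 138 ≡ 44. So 23^27 ≡ 44 (mod 47).
Hence f⁻¹(23) = 44.

44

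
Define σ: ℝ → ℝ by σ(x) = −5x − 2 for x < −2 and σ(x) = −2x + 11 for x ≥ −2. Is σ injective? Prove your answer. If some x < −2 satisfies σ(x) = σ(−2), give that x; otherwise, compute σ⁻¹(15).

Both pieces are strictly decreasing (slopes −5 and −2), so each is injective on its own interval.
The left piece maps (−∞, −2) onto (8, ∞); the right piece maps [−2, ∞) onto (−∞, 15].
These images overlap. In particular σ(−2) = 15 (right piece), and solving −5x − 2 = 15 on the left piece gives x = −17/5 < −2.
So σ(−17/5) = σ(−2) with −17/5 ≠ −2, and σ is not injective. This x = −17/5 is the requested value below −2.

-17/5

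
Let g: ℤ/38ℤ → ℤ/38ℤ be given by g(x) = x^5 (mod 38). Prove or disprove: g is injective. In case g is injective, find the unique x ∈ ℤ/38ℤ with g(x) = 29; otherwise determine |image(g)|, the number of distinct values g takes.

Computing x^5 mod 38 for each x (by repeated squaring, reducing mod 38 at every step), the values g(0), g(1), …, g(37) are: 0, 1, 32, 15, 36, 9, 24, 11, 12, 35, 22, 7, 8, 33, 10, 21, 4, 25, 18, 19, 20, 13, 34, 17, 28, 5, 30, 31, 16, 3, 26, 27, 14, 29, 2, 23, 6, 37.
Every element of ℤ/38ℤ appears exactly once in this list, so g is a bijection, and in particular injective.
Since g is injective, we read off the preimage of 29 from the same table: g(33) = 29, so g⁻¹(29) = 33.

33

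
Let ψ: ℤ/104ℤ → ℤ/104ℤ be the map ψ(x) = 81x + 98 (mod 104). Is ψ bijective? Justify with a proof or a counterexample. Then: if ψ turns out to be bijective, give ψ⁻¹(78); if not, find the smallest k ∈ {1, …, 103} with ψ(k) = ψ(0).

28

Suppose ψ(a) = ψ(b) in ℤ/104ℤ. Then 81a + 98 ≡ 81b + 98 (mod 104), so 81(a − b) ≡ 0 (mod 104).
Since gcd(81, 104) = 1, 81 is invertible modulo 104, so a − b ≡ 0 (mod 104), i.e. a = b.
We now compute 81⁻¹ mod 104 explicitly. Euclid's algorithm: 104 = 1·81 + 23, 81 = 3·23 + 12, 23 = 1·12 + 11, 12 = 1·11 + 1; back-substituting gives 1 = 9·81 − 7·104, so 81⁻¹ ≡ 9 (mod 104).
Then y ↦ 9(y − 98) is a two-sided inverse to ψ, so every y ∈ ℤ/104ℤ has a preimage.
Therefore ψ is bijective.
Since ψ is bijective, we find ψ⁻¹(78): we need 81x ≡ 78 − 98 ≡ 84 (mod 104). Using 81⁻¹ = 9: x ≡ 9·84 = 756 = 7·104 + 28, so x = 28.
Check: ψ(28) = 81·28 + 98 = 2366 = 22·104 + 78 ≡ 78 (mod 104).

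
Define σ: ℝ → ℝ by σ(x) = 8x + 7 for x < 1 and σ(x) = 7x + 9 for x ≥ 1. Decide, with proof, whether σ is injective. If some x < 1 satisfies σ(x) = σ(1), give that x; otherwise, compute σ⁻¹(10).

3/8

Both pieces are strictly increasing (slopes 8 and 7), so each is injective on its own interval.
The left piece maps (−∞, 1) onto (−∞, 15); the right piece maps [1, ∞) onto [16, ∞).
These images are disjoint, so no value is attained by both pieces. Hence σ is injective.
Because the two images are disjoint, no x < 1 has σ(x) = σ(1), so we compute σ⁻¹(10): 10 lies in (−∞, 15), so solve 8x + 7 = 10: x = (10 − 7)/8 = 3/8.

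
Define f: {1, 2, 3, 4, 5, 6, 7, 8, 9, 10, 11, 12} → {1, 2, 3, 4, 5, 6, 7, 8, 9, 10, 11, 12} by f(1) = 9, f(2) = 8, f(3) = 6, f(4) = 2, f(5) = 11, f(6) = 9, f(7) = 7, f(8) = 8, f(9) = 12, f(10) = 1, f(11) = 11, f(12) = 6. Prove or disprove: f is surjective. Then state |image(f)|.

No element maps to 3, so f is not surjective.
The image of f is {1, 2, 6, 7, 8, 9, 11, 12}, which has 8 elements.

8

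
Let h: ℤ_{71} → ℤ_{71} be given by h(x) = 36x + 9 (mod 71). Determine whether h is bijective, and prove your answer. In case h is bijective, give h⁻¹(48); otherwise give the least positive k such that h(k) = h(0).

7

If h(a) = h(b), then 36a ≡ 36b (mod 71). Because gcd(36, 71) = 1, we may cancel 36 to get a ≡ b (mod 71).
We now compute 36⁻¹ mod 71 explicitly. Euclid's algorithm: 71 = 1·36 + 35, 36 = 1·35 + 1; back-substituting gives 1 = 2·36 − 1·71, so 36⁻¹ ≡ 2 (mod 71).
For any y ∈ ℤ_{71}, x = 2(y − 9) mod 71 satisfies h(x) = 36·2(y − 9) + 9 ≡ y (since 36·2 ≡ 1 mod 71). So every y has a preimage.
Therefore h is bijective.
Since h is bijective, we compute h⁻¹(48): solve 36x + 9 ≡ 48 (mod 71), i.e. 36x ≡ 39 (mod 71).
Multiplying by 36⁻¹ = 2 gives x ≡ 2·39 = 78 = 1·71 + 7 ≡ 7 (mod 71).
Check: h(7) = 36·7 + 9 = 261 = 3·71 + 48 ≡ 48 (mod 71).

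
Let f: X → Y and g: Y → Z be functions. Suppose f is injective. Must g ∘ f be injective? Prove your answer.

No. Take X = Y = Z = {1, 2, 3}, f = identity (injective), and g(x) = 1 for every x.
Then (g ∘ f)(1) = 1 = (g ∘ f)(3) with 1 ≠ 3, so g ∘ f is not injective.

not injective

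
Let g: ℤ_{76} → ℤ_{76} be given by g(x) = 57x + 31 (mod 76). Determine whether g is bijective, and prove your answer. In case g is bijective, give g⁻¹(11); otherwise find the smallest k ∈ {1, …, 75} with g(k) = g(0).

4

We have gcd(57, 76) = 19 > 1. Taking a = 0 and b = 4: g(0) = 31 and g(4) = 57·4 + 31 = 259 ≡ 31 (mod 76).
So g(0) = g(4) while 0 ≠ 4, therefore g is not injective, hence not bijective.
Since g is not bijective, we find the least positive k with g(k) = g(0): this means 57k ≡ 0 (mod 76), i.e. 76 ∣ 57k. Since gcd(57, 76) = 19, dividing through by 19 this holds exactly when 4 ∣ 3k, and as gcd(3, 4) = 1, exactly when 4 ∣ k.
The smallest positive such k is 4.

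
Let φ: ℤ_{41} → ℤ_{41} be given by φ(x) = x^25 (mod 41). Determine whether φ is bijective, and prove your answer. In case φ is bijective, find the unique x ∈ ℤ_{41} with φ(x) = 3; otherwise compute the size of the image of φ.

9

φ(3): Repeated squaring mod 41: 3^1 ≡ 3, 3^2 ≡ 3² = 9, 3^4 ≡ 9² = 81 ≡ 40, 3^8 ≡ 40² = 1600 ≡ 1, 3^16 ≡ 1² = 1. Since 25 = 16 + 8 + 1, 3^25 ≡ 1·1·3: 1·1 = 1, then 1·3 = 3. So 3^25 ≡ 3 (mod 41).
φ(7): Repeated squaring mod 41: 7^1 ≡ 7, 7^2 ≡ 7² = 49 ≡ 8, 7^4 ≡ 8² = 64 ≡ 23, 7^8 ≡ 23² = 529 ≡ 37, 7^16 ≡ 37² = 1369 ≡ 16. Since 25 = 16 + 8 + 1, 7^25 ≡ 16·37·7: 16·37 = 592 ≡ 18, then 18·7 = 126 ≡ 3. So 7^25 ≡ 3 (mod 41).
So φ(3) = φ(7) = 3 while 3 ≠ 7, hence φ is not injective, hence not bijective.
Since φ is not bijective, we determine |image(φ)|. Computing x^25 mod 41 for each x (by repeated squaring, reducing mod 41 at every step), the values φ(0), φ(1), …, φ(40) are: 0, 1, 32, 3, 40, 9, 14, 3, 9, 9, 1, 38, 38, 3, 14, 27, 1, 14, 1, 14, 32, 9, 27, 40, 27, 40, 14, 27, 38, 3, 3, 40, 32, 32, 38, 27, 32, 1, 38, 9, 40.
The distinct values are {0, 1, 3, 9, 14, 27, 32, 38, 40}; there are 9 of them.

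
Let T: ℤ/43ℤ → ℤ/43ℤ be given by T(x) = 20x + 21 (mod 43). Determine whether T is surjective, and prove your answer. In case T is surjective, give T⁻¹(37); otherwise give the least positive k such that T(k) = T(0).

18

By definition, T is surjective if every y in the codomain equals T(x) for some x in the domain.
Since gcd(20, 43) = 1, 20 is invertible modulo 43. Euclid's algorithm: 43 = 2·20 + 3, 20 = 6·3 + 2, 3 = 1·2 + 1; back-substituting gives 1 = 28·20 − 13·43, so 20⁻¹ ≡ 28 (mod 43).
For any y ∈ ℤ/43ℤ, x = 28(y − 21) mod 43 satisfies T(x) = 20·28(y − 21) + 21 ≡ y (since 20·28 ≡ 1 mod 43). So every y has a preimage.
So T is surjective.
Since T is surjective, we compute T⁻¹(37): solve 20x + 21 ≡ 37 (mod 43), i.e. 20x ≡ 16 (mod 43).
Multiplying by 20⁻¹ = 28 gives x ≡ 28·16 = 448 = 10·43 + 18 ≡ 18 (mod 43).
Check: T(18) = 20·18 + 21 = 381 = 8·43 + 37 ≡ 37 (mod 43).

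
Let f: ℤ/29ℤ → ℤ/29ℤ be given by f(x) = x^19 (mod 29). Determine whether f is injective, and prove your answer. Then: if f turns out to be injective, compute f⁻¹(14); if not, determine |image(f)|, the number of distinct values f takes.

Since 29 is prime, the nonzero elements of ℤ/29ℤ form a cyclic group of order 28.
As gcd(19, 28) = 1, raising to the 19th power is a bijection on this group: if x_1^19 ≡ x_2^19 then (x_1x_2^{−1})^19 = 1, and the only element of order dividing gcd(19, 28) = 1 is 1, so x_1 = x_2.
With f(0) = 0 this makes f injective on all of ℤ/29ℤ, hence bijective (finite equal-size domain and codomain). In particular f is injective.
Since f is injective, we find the preimage of 14. The inverse of x ↦ x^19 on (ℤ/29ℤ)^× is x ↦ x^3, because 19·3 = 57 = 2·28 + 1 ≡ 1 (mod 28) and x^{28} = 1 for x ≠ 0 (Fermat). So f⁻¹(14) = 14^3 mod 29.
Repeated squaring mod 29: 14^1 ≡ 14, 14^2 ≡ 14² = 196 ≡ 22. Since 3 = 2 + 1, 14^3 ≡ 22·14: 22·14 = 308 ≡ 18. So 14^3 ≡ 18 (mod 29).
Hence f⁻¹(14) = 18.

18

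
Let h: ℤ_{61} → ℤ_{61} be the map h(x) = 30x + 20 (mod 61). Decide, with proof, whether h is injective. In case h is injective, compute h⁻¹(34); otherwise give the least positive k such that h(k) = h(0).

33

Recall: h is injective when h(a) = h(b) forces a = b.
Suppose h(a) = h(b) in ℤ_{61}. Then 30a + 20 ≡ 30b + 20 (mod 61), so 30(a − b) ≡ 0 (mod 61).
Since gcd(30, 61) = 1, 30 is invertible modulo 61, therefore a − b ≡ 0 (mod 61), i.e. a = b.
Thus h is injective.
We now compute 30⁻¹ mod 61 explicitly. Euclid's algorithm: 61 = 2·30 + 1; back-substituting gives 1 = 59·30 − 29·61, so 30⁻¹ ≡ 59 (mod 61).
Since h is injective, we find h⁻¹(34): we need 30x ≡ 34 − 20 ≡ 14 (mod 61). Using 30⁻¹ = 59: x ≡ 59·14 = 826 = 13·61 + 33, so x = 33.
Check: h(33) = 30·33 + 20 = 1010 = 16·61 + 34 ≡ 34 (mod 61).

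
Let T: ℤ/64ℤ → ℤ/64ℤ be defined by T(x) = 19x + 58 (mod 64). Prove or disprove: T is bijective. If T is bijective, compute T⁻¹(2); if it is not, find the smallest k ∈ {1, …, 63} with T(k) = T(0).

Recall: T is injective when T(x_1) = T(x_2) forces x_1 = x_2.
Suppose T(x_1) = T(x_2) in ℤ/64ℤ. Then 19x_1 + 58 ≡ 19x_2 + 58 (mod 64), hence 19(x_1 − x_2) ≡ 0 (mod 64).
Since gcd(19, 64) = 1, 19 is invertible modulo 64, thus x_1 − x_2 ≡ 0 (mod 64), i.e. x_1 = x_2.
We now compute 19⁻¹ mod 64 explicitly. Euclid's algorithm: 64 = 3·19 + 7, 19 = 2·7 + 5, 7 = 1·5 + 2, 5 = 2·2 + 1; back-substituting gives 1 = 27·19 − 8·64, so 19⁻¹ ≡ 27 (mod 64).
Then y ↦ 27(y − 58) is a two-sided inverse to T, so every y ∈ ℤ/64ℤ has a preimage.
So T is bijective.
Since T is bijective, we find T⁻¹(2): we need 19x ≡ 2 − 58 ≡ 8 (mod 64). Using 19⁻¹ = 27: x ≡ 27·8 = 216 = 3·64 + 24, so x = 24.
Check: T(24) = 19·24 + 58 = 514 = 8·64 + 2 ≡ 2 (mod 64).

24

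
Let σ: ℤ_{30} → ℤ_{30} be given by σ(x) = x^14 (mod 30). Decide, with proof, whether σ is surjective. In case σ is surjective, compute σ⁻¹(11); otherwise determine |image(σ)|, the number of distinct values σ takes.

12

σ(2): Repeated squaring mod 30: 2^1 ≡ 2, 2^2 ≡ 2² = 4, 2^4 ≡ 4² = 16, 2^8 ≡ 16² = 256 ≡ 16. Since 14 = 8 + 4 + 2, 2^14 ≡ 16·16·4: 16·16 = 256 ≡ 16, then 16·4 = 64 ≡ 4. So 2^14 ≡ 4 (mod 30).
σ(8): Repeated squaring mod 30: 8^1 ≡ 8, 8^2 ≡ 8² = 64 ≡ 4, 8^4 ≡ 4² = 16, 8^8 ≡ 16² = 256 ≡ 16. Since 14 = 8 + 4 + 2, 8^14 ≡ 16·16·4: 16·16 = 256 ≡ 16, then 16·4 = 64 ≡ 4. So 8^14 ≡ 4 (mod 30).
So σ(2) = σ(8) = 4 while 2 ≠ 8, therefore σ is not injective.
A non-injective map from the 30-element set ℤ_{30} to itself takes at most 29 distinct values, so it cannot be surjective. Therefore σ is not surjective.
Since σ is not surjective, we determine |image(σ)|. Computing x^14 mod 30 for each x (by repeated squaring, reducing mod 30 at every step), the values σ(0), σ(1), …, σ(29) are: 0, 1, 4, 9, 16, 25, 6, 19, 4, 21, 10, 1, 24, 19, 16, 15, 16, 19, 24, 1, 10, 21, 4, 19, 6, 25, 16, 9, 4, 1.
The distinct values are {0, 1, 4, 6, 9, 10, 15, 16, 19, 21, 24, 25}; there are 12 of them.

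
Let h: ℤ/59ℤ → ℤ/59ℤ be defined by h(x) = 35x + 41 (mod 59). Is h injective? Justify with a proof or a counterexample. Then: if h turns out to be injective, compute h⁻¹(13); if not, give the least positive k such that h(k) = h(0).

Suppose h(a) = h(b) in ℤ/59ℤ. Then 35a + 41 ≡ 35b + 41 (mod 59), therefore 35(a − b) ≡ 0 (mod 59).
Since gcd(35, 59) = 1, 35 is invertible modulo 59, thus a − b ≡ 0 (mod 59), i.e. a = b.
Hence h is injective.
We now compute 35⁻¹ mod 59 explicitly. Euclid's algorithm: 59 = 1·35 + 24, 35 = 1·24 + 11, 24 = 2·11 + 2, 11 = 5·2 + 1; back-substituting gives 1 = 27·35 − 16·59, so 35⁻¹ ≡ 27 (mod 59).
Since h is injective, we find h⁻¹(13): we need 35x ≡ 13 − 41 ≡ 31 (mod 59). Using 35⁻¹ = 27: x ≡ 27·31 = 837 = 14·59 + 11, so x = 11.
Check: h(11) = 35·11 + 41 = 426 = 7·59 + 13 ≡ 13 (mod 59).

11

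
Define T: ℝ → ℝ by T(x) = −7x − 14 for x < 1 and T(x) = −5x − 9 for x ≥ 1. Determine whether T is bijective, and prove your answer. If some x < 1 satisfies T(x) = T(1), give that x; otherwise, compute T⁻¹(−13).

Both pieces are strictly decreasing (slopes −7 and −5), so each is injective on its own interval.
The left piece maps (−∞, 1) onto (−21, ∞); the right piece maps [1, ∞) onto (−∞, −14].
These images overlap. In particular T(1) = −14 (right piece), and solving −7x − 14 = −14 on the left piece gives x = 0 < 1.
So T(0) = T(1) with 0 ≠ 1, and T is not injective, hence not bijective. This x = 0 is the requested value below 1.

0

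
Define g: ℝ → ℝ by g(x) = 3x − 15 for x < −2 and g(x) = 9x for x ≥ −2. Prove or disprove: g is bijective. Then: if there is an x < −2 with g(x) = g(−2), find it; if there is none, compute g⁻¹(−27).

Both pieces are strictly increasing (slopes 3 and 9), so each is injective on its own interval.
The left piece maps (−∞, −2) onto (−∞, −21); the right piece maps [−2, ∞) onto [−18, ∞).
The images leave a gap (−21 has no preimage), so g is not surjective, hence not bijective.
Because the two images are disjoint, no x < −2 has g(x) = g(−2), so we compute g⁻¹(−27): −27 lies in (−∞, −21), so solve 3x − 15 = −27: x = (−27 + 15)/3 = −4.

-4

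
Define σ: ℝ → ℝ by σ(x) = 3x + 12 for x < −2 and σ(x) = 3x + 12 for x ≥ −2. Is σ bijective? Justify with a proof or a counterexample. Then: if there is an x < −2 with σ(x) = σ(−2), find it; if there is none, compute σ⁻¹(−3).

-5

Both pieces are strictly increasing (slopes 3 and 3), so each is injective on its own interval.
The left piece maps (−∞, −2) onto (−∞, 6); the right piece maps [−2, ∞) onto [6, ∞).
Since 6 = 6, the images partition ℝ: σ is injective and surjective, hence bijective.
Because the two images are disjoint, no x < −2 has σ(x) = σ(−2), so we compute σ⁻¹(−3): −3 lies in (−∞, 6), so solve 3x + 12 = −3: x = (−3 − 12)/3 = −5.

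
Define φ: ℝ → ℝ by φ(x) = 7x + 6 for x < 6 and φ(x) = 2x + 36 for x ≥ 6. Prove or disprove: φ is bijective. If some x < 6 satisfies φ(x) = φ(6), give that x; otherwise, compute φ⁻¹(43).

Both pieces are strictly increasing (slopes 7 and 2), so each is injective on its own interval.
The left piece maps (−∞, 6) onto (−∞, 48); the right piece maps [6, ∞) onto [48, ∞).
Since 48 = 48, the images partition ℝ: φ is injective and surjective, hence bijective.
Because the two images are disjoint, no x < 6 has φ(x) = φ(6), so we compute φ⁻¹(43): 43 lies in (−∞, 48), so solve 7x + 6 = 43: x = (43 − 6)/7 = 37/7.

37/7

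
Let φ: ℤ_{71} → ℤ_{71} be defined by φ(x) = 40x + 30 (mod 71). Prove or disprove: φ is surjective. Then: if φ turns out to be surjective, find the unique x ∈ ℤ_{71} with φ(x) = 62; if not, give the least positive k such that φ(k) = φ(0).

Since gcd(40, 71) = 1, 40 is invertible modulo 71. Euclid's algorithm: 71 = 1·40 + 31, 40 = 1·31 + 9, 31 = 3·9 + 4, 9 = 2·4 + 1; back-substituting gives 1 = 16·40 − 9·71, so 40⁻¹ ≡ 16 (mod 71).
Then y ↦ 16(y − 30) is a two-sided inverse to φ, so every y ∈ ℤ_{71} has a preimage.
Therefore φ is surjective.
Since φ is surjective, we compute φ⁻¹(62): solve 40x + 30 ≡ 62 (mod 71), i.e. 40x ≡ 32 (mod 71).
Multiplying by 40⁻¹ = 16 gives x ≡ 16·32 = 512 = 7·71 + 15 ≡ 15 (mod 71).
Check: φ(15) = 40·15 + 30 = 630 = 8·71 + 62 ≡ 62 (mod 71).

15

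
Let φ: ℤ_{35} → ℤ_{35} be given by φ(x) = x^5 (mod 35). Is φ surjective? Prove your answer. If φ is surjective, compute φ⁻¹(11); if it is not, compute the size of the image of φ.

16

Computing x^5 mod 35 for each x (by repeated squaring, reducing mod 35 at every step), the values φ(0), φ(1), …, φ(34) are: 0, 1, 32, 33, 9, 10, 6, 7, 8, 4, 5, 16, 17, 13, 14, 15, 11, 12, 23, 24, 20, 21, 22, 18, 19, 30, 31, 27, 28, 29, 25, 26, 2, 3, 34.
Every element of ℤ_{35} appears exactly once in this list, so φ is a bijection, and in particular surjective.
Since φ is surjective, we read off the preimage of 11 from the same table: φ(16) = 11, so φ⁻¹(11) = 16.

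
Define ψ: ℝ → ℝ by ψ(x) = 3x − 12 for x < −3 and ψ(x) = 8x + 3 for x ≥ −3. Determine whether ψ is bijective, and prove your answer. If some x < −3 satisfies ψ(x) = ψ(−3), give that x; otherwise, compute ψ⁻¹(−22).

-10/3

Both pieces are strictly increasing (slopes 3 and 8), so each is injective on its own interval.
The left piece maps (−∞, −3) onto (−∞, −21); the right piece maps [−3, ∞) onto [−21, ∞).
Since −21 = −21, the images partition ℝ: ψ is injective and surjective, hence bijective.
Because the two images are disjoint, no x < −3 has ψ(x) = ψ(−3), so we compute ψ⁻¹(−22): −22 lies in (−∞, −21), so solve 3x − 12 = −22: x = (−22 + 12)/3 = −10/3.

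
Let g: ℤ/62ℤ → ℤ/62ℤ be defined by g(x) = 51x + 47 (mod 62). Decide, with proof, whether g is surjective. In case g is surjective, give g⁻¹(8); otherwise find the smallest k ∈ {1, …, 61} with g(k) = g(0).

Since gcd(51, 62) = 1, 51 is invertible modulo 62. Euclid's algorithm: 62 = 1·51 + 11, 51 = 4·11 + 7, 11 = 1·7 + 4, 7 = 1·4 + 3, 4 = 1·3 + 1; back-substituting gives 1 = 45·51 − 37·62, so 51⁻¹ ≡ 45 (mod 62).
For any y ∈ ℤ/62ℤ, x = 45(y − 47) mod 62 satisfies g(x) = 51·45(y − 47) + 47 ≡ y (since 51·45 ≡ 1 mod 62). So every y has a preimage.
Hence g is surjective.
Since g is surjective, we find g⁻¹(8): we need 51x ≡ 8 − 47 ≡ 23 (mod 62). Using 51⁻¹ = 45: x ≡ 45·23 = 1035 = 16·62 + 43, so x = 43.
Check: g(43) = 51·43 + 47 = 2240 = 36·62 + 8 ≡ 8 (mod 62).

43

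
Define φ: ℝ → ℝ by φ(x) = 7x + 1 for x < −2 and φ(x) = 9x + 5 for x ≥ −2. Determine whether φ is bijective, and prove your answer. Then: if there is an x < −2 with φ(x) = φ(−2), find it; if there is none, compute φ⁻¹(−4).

Both pieces are strictly increasing (slopes 7 and 9), so each is injective on its own interval.
The left piece maps (−∞, −2) onto (−∞, −13); the right piece maps [−2, ∞) onto [−13, ∞).
Since −13 = −13, the images partition ℝ: φ is injective and surjective, hence bijective.
Because the two images are disjoint, no x < −2 has φ(x) = φ(−2), so we compute φ⁻¹(−4): −4 lies in [−13, ∞), so solve 9x + 5 = −4: x = (−4 − 5)/9 = −1.

-1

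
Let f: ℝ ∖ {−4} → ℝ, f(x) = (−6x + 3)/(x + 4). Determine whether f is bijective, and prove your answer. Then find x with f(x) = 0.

If f(x) = −6, cross-multiplying gives 1(−6x + 3) = −6(x + 4), which simplifies to 3 = −24 — false.  So −6 has no preimage and f is not surjective.
Therefore f is not bijective.
Solving f(x) = 0: cross-multiplying gives −6x + 3 = 0(x + 4), which rearranges to −6x = −3, so x = 1/2.

1/2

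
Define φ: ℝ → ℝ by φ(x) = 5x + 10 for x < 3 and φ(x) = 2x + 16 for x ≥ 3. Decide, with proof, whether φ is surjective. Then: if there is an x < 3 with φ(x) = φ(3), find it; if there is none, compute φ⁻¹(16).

12/5

Both pieces are strictly increasing (slopes 5 and 2), so each is injective on its own interval.
The left piece maps (−∞, 3) onto (−∞, 25); the right piece maps [3, ∞) onto [22, ∞).
The union (−∞, 25) ∪ [22, ∞) covers ℝ, so φ is surjective.
For the follow-up: the images overlap, so an x < 3 with φ(x) = φ(3) exists. φ(3) = 22; solving 5x + 10 = 22 for x < 3 gives x = (22 − 10)/5 = 12/5.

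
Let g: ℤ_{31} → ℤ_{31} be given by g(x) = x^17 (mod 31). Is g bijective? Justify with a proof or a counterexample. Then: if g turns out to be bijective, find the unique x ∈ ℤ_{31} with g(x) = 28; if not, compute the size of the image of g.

20

Since 31 is prime, the nonzero elements of ℤ_{31} form a cyclic group of order 30.
As gcd(17, 30) = 1, raising to the 17th power is a bijection on this group: if x_1^17 ≡ x_2^17 then (x_1x_2^{−1})^17 = 1, and the only element of order dividing gcd(17, 30) = 1 is 1, so x_1 = x_2.
With g(0) = 0 this makes g injective on all of ℤ_{31}, hence bijective (finite equal-size domain and codomain). In particular g is bijective.
Since g is bijective, we find the preimage of 28. The inverse of x ↦ x^17 on (ℤ_{31})^× is x ↦ x^23, because 17·23 = 391 = 13·30 + 1 ≡ 1 (mod 30) and x^{30} = 1 for x ≠ 0 (Fermat). So g⁻¹(28) = 28^23 mod 31.
Repeated squaring mod 31: 28^1 ≡ 28, 28^2 ≡ 28² = 784 ≡ 9, 28^4 ≡ 9² = 81 ≡ 19, 28^8 ≡ 19² = 361 ≡ 20, 28^16 ≡ 20² = 400 ≡ 28. Since 23 = 16 + 4 + 2 + 1, 28^23 ≡ 28·19·9·28: 28·19 = 532 ≡ 5, then 5·9 = 45 ≡ 14, then 14·28 = 392 ≡ 20. So 28^23 ≡ 20 (mod 31).
Hence g⁻¹(28) = 20.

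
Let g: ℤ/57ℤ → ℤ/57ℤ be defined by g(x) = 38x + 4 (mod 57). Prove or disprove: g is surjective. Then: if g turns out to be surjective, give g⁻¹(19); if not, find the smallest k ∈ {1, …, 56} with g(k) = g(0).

By definition, surjectivity means every element of the codomain has a preimage under g.
Since gcd(38, 57) = 19, we have 38x ≡ 0 (mod 19) for all x, so g(x) ≡ 4 (mod 19).
But 0 ≢ 4 (mod 19), so 0 ∈ ℤ/57ℤ has no preimage. Hence g is not surjective.
Since g is not surjective, we find the least positive k with g(k) = g(0): this means 38k ≡ 0 (mod 57), i.e. 57 ∣ 38k. Since gcd(38, 57) = 19, dividing through by 19 this holds exactly when 3 ∣ 2k, and as gcd(2, 3) = 1, exactly when 3 ∣ k.
The smallest positive such k is 3.

3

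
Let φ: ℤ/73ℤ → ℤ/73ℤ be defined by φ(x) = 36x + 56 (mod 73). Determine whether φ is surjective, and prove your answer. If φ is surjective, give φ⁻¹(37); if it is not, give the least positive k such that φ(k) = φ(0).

38

Since gcd(36, 73) = 1, 36 is invertible modulo 73. Euclid's algorithm: 73 = 2·36 + 1; back-substituting gives 1 = 71·36 − 35·73, so 36⁻¹ ≡ 71 (mod 73).
Then y ↦ 71(y − 56) is a two-sided inverse to φ, so every y ∈ ℤ/73ℤ has a preimage.
Hence φ is surjective.
Since φ is surjective, we compute φ⁻¹(37): solve 36x + 56 ≡ 37 (mod 73), i.e. 36x ≡ 54 (mod 73).
Multiplying by 36⁻¹ = 71 gives x ≡ 71·54 = 3834 = 52·73 + 38 ≡ 38 (mod 73).
Check: φ(38) = 36·38 + 56 = 1424 = 19·73 + 37 ≡ 37 (mod 73).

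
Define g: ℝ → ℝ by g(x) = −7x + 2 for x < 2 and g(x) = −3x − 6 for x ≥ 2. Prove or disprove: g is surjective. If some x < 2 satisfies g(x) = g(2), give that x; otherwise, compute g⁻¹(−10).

Both pieces are strictly decreasing (slopes −7 and −3), so each is injective on its own interval.
The left piece maps (−∞, 2) onto (−12, ∞); the right piece maps [2, ∞) onto (−∞, −12].
These images together cover ℝ, so g is surjective.
Because the two images are disjoint, no x < 2 has g(x) = g(2), so we compute g⁻¹(−10): −10 lies in (−12, ∞), so solve −7x + 2 = −10: x = (−10 − 2)/(−7) = 12/7.

12/7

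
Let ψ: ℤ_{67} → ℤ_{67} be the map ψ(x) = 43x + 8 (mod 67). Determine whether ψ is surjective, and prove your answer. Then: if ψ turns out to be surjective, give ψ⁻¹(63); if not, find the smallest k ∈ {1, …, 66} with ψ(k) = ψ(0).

34

Recall that surjectivity means every element of the codomain has a preimage under ψ.
Since gcd(43, 67) = 1, 43 is invertible modulo 67. Euclid's algorithm: 67 = 1·43 + 24, 43 = 1·24 + 19, 24 = 1·19 + 5, 19 = 3·5 + 4, 5 = 1·4 + 1; back-substituting gives 1 = 53·43 − 34·67, so 43⁻¹ ≡ 53 (mod 67).
For any y ∈ ℤ_{67}, x = 53(y − 8) mod 67 satisfies ψ(x) = 43·53(y − 8) + 8 ≡ y (since 43·53 ≡ 1 mod 67). So every y has a preimage.
Hence ψ is surjective.
Since ψ is surjective, we compute ψ⁻¹(63): solve 43x + 8 ≡ 63 (mod 67), i.e. 43x ≡ 55 (mod 67).
Multiplying by 43⁻¹ = 53 gives x ≡ 53·55 = 2915 = 43·67 + 34 ≡ 34 (mod 67).
Check: ψ(34) = 43·34 + 8 = 1470 = 21·67 + 63 ≡ 63 (mod 67).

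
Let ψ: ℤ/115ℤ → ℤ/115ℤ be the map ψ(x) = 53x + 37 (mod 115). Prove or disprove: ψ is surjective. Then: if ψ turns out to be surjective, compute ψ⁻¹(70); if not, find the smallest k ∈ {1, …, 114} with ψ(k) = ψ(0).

31

Recall: surjectivity means every element of the codomain has a preimage under ψ.
Since gcd(53, 115) = 1, 53 is invertible modulo 115. Euclid's algorithm: 115 = 2·53 + 9, 53 = 5·9 + 8, 9 = 1·8 + 1; back-substituting gives 1 = 102·53 − 47·115, so 53⁻¹ ≡ 102 (mod 115).
For any y ∈ ℤ/115ℤ, x = 102(y − 37) mod 115 satisfies ψ(x) = 53·102(y − 37) + 37 ≡ y (since 53·102 ≡ 1 mod 115). So every y has a preimage.
Thus ψ is surjective.
Since ψ is surjective, we compute ψ⁻¹(70): solve 53x + 37 ≡ 70 (mod 115), i.e. 53x ≡ 33 (mod 115).
Multiplying by 53⁻¹ = 102 gives x ≡ 102·33 = 3366 = 29·115 + 31 ≡ 31 (mod 115).
Check: ψ(31) = 53·31 + 37 = 1680 = 14·115 + 70 ≡ 70 (mod 115).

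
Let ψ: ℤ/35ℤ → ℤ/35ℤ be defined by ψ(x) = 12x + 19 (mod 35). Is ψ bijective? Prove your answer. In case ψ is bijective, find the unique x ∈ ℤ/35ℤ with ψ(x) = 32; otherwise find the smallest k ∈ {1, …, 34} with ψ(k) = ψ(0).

4

Recall: ψ is injective if ψ(a) = ψ(b) implies a = b.
If ψ(a) = ψ(b), then 12a ≡ 12b (mod 35). Because gcd(12, 35) = 1, we may cancel 12 to get a ≡ b (mod 35).
We now compute 12⁻¹ mod 35 explicitly. Euclid's algorithm: 35 = 2·12 + 11, 12 = 1·11 + 1; back-substituting gives 1 = 3·12 − 1·35, so 12⁻¹ ≡ 3 (mod 35).
Then y ↦ 3(y − 19) is a two-sided inverse to ψ, so every y ∈ ℤ/35ℤ has a preimage.
Thus ψ is bijective.
Since ψ is bijective, we compute ψ⁻¹(32): solve 12x + 19 ≡ 32 (mod 35), i.e. 12x ≡ 13 (mod 35).
Multiplying by 12⁻¹ = 3 gives x ≡ 3·13 = 39 = 1·35 + 4 ≡ 4 (mod 35).
Check: ψ(4) = 12·4 + 19 = 67 = 1·35 + 32 ≡ 32 (mod 35).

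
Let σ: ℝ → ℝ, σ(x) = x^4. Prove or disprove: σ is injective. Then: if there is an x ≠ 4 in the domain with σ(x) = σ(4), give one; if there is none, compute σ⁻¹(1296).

-4

σ(4) = 256 = (−4)^4 = σ(−4) (since 4 is even), with 4 ≠ −4. So σ is not injective.
For the follow-up, such an x exists: taking x = −4 ∈ ℝ gives σ(−4) = 256 = σ(4) with −4 ≠ 4.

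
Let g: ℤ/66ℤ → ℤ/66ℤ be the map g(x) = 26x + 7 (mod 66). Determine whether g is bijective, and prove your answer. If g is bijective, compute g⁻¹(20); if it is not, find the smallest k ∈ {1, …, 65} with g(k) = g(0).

Recall: g is injective if g(s) = g(t) implies s = t.
We have gcd(26, 66) = 2 > 1. Taking s = 0 and t = 33: g(0) = 7 and g(33) = 26·33 + 7 = 865 ≡ 7 (mod 66).
So g(0) = g(33) while 0 ≠ 33, so g is not injective, hence not bijective.
Since g is not bijective, we find the least positive k with g(k) = g(0): this means 26k ≡ 0 (mod 66), i.e. 66 ∣ 26k. Since gcd(26, 66) = 2, dividing through by 2 this holds exactly when 33 ∣ 13k, and as gcd(13, 33) = 1, exactly when 33 ∣ k.
The smallest positive such k is 33.

33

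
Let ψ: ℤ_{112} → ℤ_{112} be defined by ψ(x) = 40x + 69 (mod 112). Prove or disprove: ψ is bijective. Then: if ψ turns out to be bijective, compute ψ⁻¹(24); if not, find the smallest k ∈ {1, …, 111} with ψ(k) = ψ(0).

14

We have gcd(40, 112) = 8 > 1. Taking x_1 = 0 and x_2 = 14: ψ(0) = 69 and ψ(14) = 40·14 + 69 = 629 ≡ 69 (mod 112).
So ψ(0) = ψ(14) while 0 ≠ 14, thus ψ is not injective, hence not bijective.
Since ψ is not bijective, we find the least positive k with ψ(k) = ψ(0): this means 40k ≡ 0 (mod 112), i.e. 112 ∣ 40k. Since gcd(40, 112) = 8, dividing through by 8 this holds exactly when 14 ∣ 5k, and as gcd(5, 14) = 1, exactly when 14 ∣ k.
The smallest positive such k is 14.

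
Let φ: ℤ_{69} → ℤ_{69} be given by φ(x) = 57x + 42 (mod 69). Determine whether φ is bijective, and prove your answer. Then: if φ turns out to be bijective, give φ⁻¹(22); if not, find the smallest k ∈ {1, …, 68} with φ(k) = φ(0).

23

We have gcd(57, 69) = 3 > 1. Taking u = 0 and v = 23: φ(0) = 42 and φ(23) = 57·23 + 42 = 1353 ≡ 42 (mod 69).
So φ(0) = φ(23) while 0 ≠ 23, hence φ is not injective, hence not bijective.
Since φ is not bijective, we find the least positive k with φ(k) = φ(0): this means 57k ≡ 0 (mod 69), i.e. 69 ∣ 57k. Since gcd(57, 69) = 3, dividing through by 3 this holds exactly when 23 ∣ 19k, and as gcd(19, 23) = 1, exactly when 23 ∣ k.
The smallest positive such k is 23.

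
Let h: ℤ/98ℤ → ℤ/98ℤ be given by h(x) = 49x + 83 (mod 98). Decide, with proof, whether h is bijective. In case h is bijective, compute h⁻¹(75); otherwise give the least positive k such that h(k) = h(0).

2

Recall: h is injective if h(u) = h(v) implies u = v.
We have gcd(49, 98) = 49 > 1. Taking u = 0 and v = 2: h(0) = 83 and h(2) = 49·2 + 83 = 181 ≡ 83 (mod 98).
So h(0) = h(2) while 0 ≠ 2, therefore h is not injective, hence not bijective.
Since h is not bijective, we find the least positive k with h(k) = h(0): this means 49k ≡ 0 (mod 98), i.e. 98 ∣ 49k. Since gcd(49, 98) = 49, dividing through by 49 this holds exactly when 2 ∣ k.
The smallest positive such k is 2.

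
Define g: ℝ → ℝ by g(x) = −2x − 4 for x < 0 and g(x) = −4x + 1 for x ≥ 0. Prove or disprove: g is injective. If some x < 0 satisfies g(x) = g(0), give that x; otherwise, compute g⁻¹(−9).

-5/2

Both pieces are strictly decreasing (slopes −2 and −4), so each is injective on its own interval.
The left piece maps (−∞, 0) onto (−4, ∞); the right piece maps [0, ∞) onto (−∞, 1].
These images overlap. In particular g(0) = 1 (right piece), and solving −2x − 4 = 1 on the left piece gives x = −5/2 < 0.
So g(−5/2) = g(0) with −5/2 ≠ 0, and g is not injective. This x = −5/2 is the requested value below 0.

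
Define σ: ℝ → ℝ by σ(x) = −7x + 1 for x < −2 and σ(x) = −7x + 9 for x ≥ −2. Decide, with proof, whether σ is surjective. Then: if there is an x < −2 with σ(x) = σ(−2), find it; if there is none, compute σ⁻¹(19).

-22/7

Both pieces are strictly decreasing (slopes −7 and −7), so each is injective on its own interval.
The left piece maps (−∞, −2) onto (15, ∞); the right piece maps [−2, ∞) onto (−∞, 23].
The union (15, ∞) ∪ (−∞, 23] covers ℝ, so σ is surjective.
For the follow-up: the images overlap, so an x < −2 with σ(x) = σ(−2) exists. σ(−2) = 23; solving −7x + 1 = 23 for x < −2 gives x = (23 − 1)/(−7) = −22/7.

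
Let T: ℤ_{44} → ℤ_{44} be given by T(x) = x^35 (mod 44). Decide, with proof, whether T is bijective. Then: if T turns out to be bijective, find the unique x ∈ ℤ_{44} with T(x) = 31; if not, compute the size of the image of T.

9

T(1) = 1^35 = 1.
T(5): Repeated squaring mod 44: 5^1 ≡ 5, 5^2 ≡ 5² = 25, 5^4 ≡ 25² = 625 ≡ 9, 5^8 ≡ 9² = 81 ≡ 37, 5^16 ≡ 37² = 1369 ≡ 5, 5^32 ≡ 5² = 25. Since 35 = 32 + 2 + 1, 5^35 ≡ 25·25·5: 25·25 = 625 ≡ 9, then 9·5 = 45 ≡ 1. So 5^35 ≡ 1 (mod 44).
So T(1) = T(5) = 1 while 1 ≠ 5, so T is not injective, hence not bijective.
Since T is not bijective, we determine |image(T)|. Computing x^35 mod 44 for each x (by repeated squaring, reducing mod 44 at every step), the values T(0), T(1), …, T(43) are: 0, 1, 32, 23, 12, 1, 32, 43, 32, 1, 32, 11, 12, 21, 12, 23, 12, 21, 32, 43, 12, 21, 0, 23, 32, 1, 12, 23, 32, 21, 32, 23, 32, 33, 12, 43, 12, 1, 12, 43, 32, 21, 12, 43.
The distinct values are {0, 1, 11, 12, 21, 23, 32, 33, 43}; there are 9 of them.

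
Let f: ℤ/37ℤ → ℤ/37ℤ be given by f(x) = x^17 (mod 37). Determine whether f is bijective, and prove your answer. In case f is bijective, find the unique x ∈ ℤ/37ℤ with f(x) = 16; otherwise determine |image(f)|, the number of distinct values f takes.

7

Since 37 is prime, the nonzero elements of ℤ/37ℤ form a cyclic group of order 36.
As gcd(17, 36) = 1, raising to the 17th power is a bijection on this group: if x_1^17 ≡ x_2^17 then (x_1x_2^{−1})^17 = 1, and the only element of order dividing gcd(17, 36) = 1 is 1, so x_1 = x_2.
With f(0) = 0 this makes f injective on all of ℤ/37ℤ, hence bijective (finite equal-size domain and codomain). In particular f is bijective.
Since f is bijective, we find the preimage of 16. The inverse of x ↦ x^17 on (ℤ/37ℤ)^× is x ↦ x^17, because 17·17 = 289 = 8·36 + 1 ≡ 1 (mod 36) and x^{36} = 1 for x ≠ 0 (Fermat). So f⁻¹(16) = 16^17 mod 37.
Repeated squaring mod 37: 16^1 ≡ 16, 16^2 ≡ 16² = 256 ≡ 34, 16^4 ≡ 34² = 1156 ≡ 9, 16^8 ≡ 9² = 81 ≡ 7, 16^16 ≡ 7² = 49 ≡ 12. Since 17 = 16 + 1, 16^17 ≡ 12·16: 12·16 = 192 ≡ 7. So 16^17 ≡ 7 (mod 37).
Hence f⁻¹(16) = 7.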